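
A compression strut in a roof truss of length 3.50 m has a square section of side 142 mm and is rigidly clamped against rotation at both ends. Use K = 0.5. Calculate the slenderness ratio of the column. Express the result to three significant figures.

I = a⁴/12 = 142⁴/12 = 3.388×10^7 mm⁴
A = 2.016×10^4 mm²;  r_min = √(I/A) = √(3.388×10^7/2.016×10^4) = 40.99 mm
L_e = K·L = 0.5 × 3.50 m = 1.750 m = 1750.0 mm
λ = L_e / r_min = 1750.0 / 40.99 = 42.7

λ ≈ 42.7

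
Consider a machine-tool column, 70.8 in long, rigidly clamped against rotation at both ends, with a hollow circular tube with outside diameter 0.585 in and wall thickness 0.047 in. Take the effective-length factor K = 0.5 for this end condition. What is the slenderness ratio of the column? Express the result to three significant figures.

Inner diameter d_i = 0.585 − 2×0.047 = 0.4910 in
I = π(d_o⁴ − d_i⁴)/64 = π(0.585⁴ − 0.4910⁴)/64 = 2.896×10^-3 in⁴
A = 7.944×10^-2 in²;  r_min = √(I/A) = √(2.896×10^-3/7.944×10^-2) = 0.1909 in
L_e = K·L = 0.5 × 70.8 = 35.40 in
λ = L_e / r_min = 35.400 / 0.1909 = 185

λ ≈ 185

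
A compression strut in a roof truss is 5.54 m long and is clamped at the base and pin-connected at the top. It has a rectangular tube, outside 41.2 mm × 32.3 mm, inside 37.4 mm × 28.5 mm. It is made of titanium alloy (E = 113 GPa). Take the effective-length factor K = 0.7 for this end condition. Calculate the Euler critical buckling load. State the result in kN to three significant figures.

Weak-axis I_min = (h_o·b_o³ − h_i·b_i³)/12 with b_o = 32.3, b_i = 28.50 mm (shorter outer/inner sides).
I_min = (41.2×32.3³ − 37.40×28.50³)/12 = 4.355×10^4 mm⁴
I = 4.355×10^4 mm⁴ = 4.355×10^-8 m⁴
Effective length L_e = K·L = 0.7 × 5.54 = 3.878 m
P_cr = π²EI / L_e² = π² × 113×10⁹ × 4.355×10^-8 / 3.878² = 3.230×10^3 N

P_cr ≈ 3.23 kN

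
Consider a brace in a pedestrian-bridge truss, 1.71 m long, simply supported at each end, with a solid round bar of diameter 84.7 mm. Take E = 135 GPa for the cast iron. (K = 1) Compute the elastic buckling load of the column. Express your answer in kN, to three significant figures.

P_cr ≈ 1150 kN

I = πd⁴/64 = π×84.7⁴/64 = 2.526×10^6 mm⁴
I = 2.526×10^6 mm⁴ = 2.526×10^-6 m⁴
Effective length L_e = K·L = 1 × 1.71 = 1.710 m
P_cr = π²EI / L_e² = π² × 135×10⁹ × 2.526×10^-6 / 1.710² = 1.151×10^6 N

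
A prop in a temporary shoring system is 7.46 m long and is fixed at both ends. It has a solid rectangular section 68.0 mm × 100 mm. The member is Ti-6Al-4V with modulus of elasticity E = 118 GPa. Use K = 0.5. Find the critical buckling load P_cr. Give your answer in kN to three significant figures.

P_cr ≈ 219 kN

Buckling occurs about the weak axis: I_min = h·b³/12 with b = 68.0 mm (the shorter side).
I_min = 100×68.0³/12 = 2.620×10^6 mm⁴
I = 2.620×10^6 mm⁴ = 2.620×10^-6 m⁴
Effective length L_e = K·L = 0.5 × 7.46 = 3.730 m
P_cr = π²EI / L_e² = π² × 118×10⁹ × 2.620×10^-6 / 3.730² = 2.193×10^5 N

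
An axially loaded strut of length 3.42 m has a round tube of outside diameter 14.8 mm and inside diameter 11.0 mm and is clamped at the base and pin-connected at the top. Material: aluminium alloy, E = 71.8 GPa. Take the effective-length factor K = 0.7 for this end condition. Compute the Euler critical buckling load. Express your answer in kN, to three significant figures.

P_cr ≈ 0.202 kN

d_o = 14.8 mm, d_i = 11.0 mm
I = π(d_o⁴ − d_i⁴)/64 = π(14.8⁴ − 11.00⁴)/64 = 1.636×10^3 mm⁴
I = 1.636×10^3 mm⁴ = 1.636×10^-9 m⁴
Effective length L_e = K·L = 0.7 × 3.42 = 2.394 m
P_cr = π²EI / L_e² = π² × 71.8×10⁹ × 1.636×10^-9 / 2.394² = 202.3 N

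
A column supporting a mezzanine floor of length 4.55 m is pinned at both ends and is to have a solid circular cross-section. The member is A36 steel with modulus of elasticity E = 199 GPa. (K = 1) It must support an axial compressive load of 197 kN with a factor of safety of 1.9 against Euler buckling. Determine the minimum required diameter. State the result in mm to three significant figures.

d ≈ 94.7 mm

Required P_cr = n·P = 1.9 × 197 = 374.3 kN
L_e = K·L = 1 × 4.55 = 4.550 m
Required I = P_cr·L_e²/(π²E) = 3.743×10^5 × 4.550² / (π² × 1.99×10^11) = 3.945×10^-6 m⁴
I_req = 3.945×10^6 mm⁴
Solid circle: I = πd⁴/64  ⇒  d = (64I/π)^(1/4) = (64×3.945×10^6/π)^(1/4) = 94.7 mm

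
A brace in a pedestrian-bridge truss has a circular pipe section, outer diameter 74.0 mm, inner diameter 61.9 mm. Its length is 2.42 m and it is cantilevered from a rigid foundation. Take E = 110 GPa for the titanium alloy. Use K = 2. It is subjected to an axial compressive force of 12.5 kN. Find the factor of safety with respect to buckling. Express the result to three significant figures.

d_o = 74.0 mm, d_i = 61.9 mm
I = π(d_o⁴ − d_i⁴)/64 = π(74.0⁴ − 61.90⁴)/64 = 7.513×10^5 mm⁴
I = 7.513×10^5 mm⁴ = 7.513×10^-7 m⁴
Effective length L_e = K·L = 2 × 2.42 = 4.840 m
P_cr = π²EI / L_e² = π² × 110×10⁹ × 7.513×10^-7 / 4.840² = 3.482×10^4 N
Factor of safety n = P_cr / P = 34.819 / 12.5 = 2.79

n ≈ 2.79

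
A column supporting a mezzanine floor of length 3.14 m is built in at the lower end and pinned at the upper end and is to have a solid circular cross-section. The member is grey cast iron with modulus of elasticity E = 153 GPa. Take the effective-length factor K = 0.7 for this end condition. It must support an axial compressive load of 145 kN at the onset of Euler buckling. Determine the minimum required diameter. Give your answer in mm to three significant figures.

L_e = K·L = 0.7 × 3.14 = 2.198 m
Required I = P_cr·L_e²/(π²E) = 1.450×10^5 × 2.198² / (π² × 1.53×10^11) = 4.639×10^-7 m⁴
I_req = 4.639×10^5 mm⁴
Solid circle: I = πd⁴/64  ⇒  d = (64I/π)^(1/4) = (64×4.639×10^5/π)^(1/4) = 55.4 mm

d ≈ 55.4 mm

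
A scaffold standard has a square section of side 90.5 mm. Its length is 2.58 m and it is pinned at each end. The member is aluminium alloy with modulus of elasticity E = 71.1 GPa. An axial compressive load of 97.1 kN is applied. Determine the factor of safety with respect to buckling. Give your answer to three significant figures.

I = a⁴/12 = 90.5⁴/12 = 5.590×10^6 mm⁴
I = 5.590×10^6 mm⁴ = 5.590×10^-6 m⁴
Effective length L_e = K·L = 1 × 2.58 = 2.580 m
P_cr = π²EI / L_e² = π² × 71.1×10⁹ × 5.590×10^-6 / 2.580² = 5.893×10^5 N
Factor of safety n = P_cr / P = 589.31 / 97.1 = 6.07

n ≈ 6.07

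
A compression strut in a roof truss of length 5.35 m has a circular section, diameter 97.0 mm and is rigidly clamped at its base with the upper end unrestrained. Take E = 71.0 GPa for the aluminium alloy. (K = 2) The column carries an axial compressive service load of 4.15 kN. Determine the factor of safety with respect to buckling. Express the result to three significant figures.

n ≈ 6.41

I = πd⁴/64 = π×97.0⁴/64 = 4.346×10^6 mm⁴
I = 4.346×10^6 mm⁴ = 4.346×10^-6 m⁴
Effective length L_e = K·L = 2 × 5.35 = 10.70 m
P_cr = π²EI / L_e² = π² × 71.0×10⁹ × 4.346×10^-6 / 10.70² = 2.660×10^4 N
Factor of safety n = P_cr / P = 26.598 / 4.15 = 6.41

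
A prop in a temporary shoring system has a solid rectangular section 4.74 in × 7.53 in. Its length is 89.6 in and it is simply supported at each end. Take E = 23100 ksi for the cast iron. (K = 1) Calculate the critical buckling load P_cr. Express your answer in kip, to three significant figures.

P_cr ≈ 1900 kip

Buckling occurs about the weak axis: I_min = h·b³/12 with b = 4.74 in (the shorter side).
I_min = 7.53×4.74³/12 = 66.83 in⁴
Effective length L_e = K·L = 1 × 89.6 = 89.60 in
P_cr = π²EI / L_e² = π² × 23100×10³ × 66.83 / 89.60² = 1.898×10^6 lb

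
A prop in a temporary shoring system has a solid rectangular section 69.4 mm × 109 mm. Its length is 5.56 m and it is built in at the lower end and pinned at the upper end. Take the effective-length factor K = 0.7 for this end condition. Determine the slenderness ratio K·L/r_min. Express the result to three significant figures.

Buckling occurs about the weak axis: I_min = h·b³/12 with b = 69.4 mm (the shorter side).
I_min = 109×69.4³/12 = 3.036×10^6 mm⁴
A = 7.565×10^3 mm²;  r_min = √(I/A) = √(3.036×10^6/7.565×10^3) = 20.03 mm
L_e = K·L = 0.7 × 5.56 m = 3.892 m = 3892.0 mm
λ = L_e / r_min = 3892.0 / 20.03 = 194

λ ≈ 194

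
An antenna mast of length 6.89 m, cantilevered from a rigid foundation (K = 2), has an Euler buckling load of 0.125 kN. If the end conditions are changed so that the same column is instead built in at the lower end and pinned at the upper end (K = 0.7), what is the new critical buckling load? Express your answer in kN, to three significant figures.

P_cr ≈ 1.02 kN

P_cr ∝ 1/K², so P_cr,new = P_cr,old × (K_old/K_new)² = 0.125 × (2/0.7)²
= 0.125 × 8.163 = 1.02 kN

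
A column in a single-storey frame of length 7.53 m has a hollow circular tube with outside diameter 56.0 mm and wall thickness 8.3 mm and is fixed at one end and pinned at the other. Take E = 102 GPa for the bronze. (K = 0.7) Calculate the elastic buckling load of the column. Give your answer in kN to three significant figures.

P_cr ≈ 13.2 kN

Inner diameter d_i = 56.0 − 2×8.3 = 39.40 mm
I = π(d_o⁴ − d_i⁴)/64 = π(56.0⁴ − 39.40⁴)/64 = 3.645×10^5 mm⁴
I = 3.645×10^5 mm⁴ = 3.645×10^-7 m⁴
Effective length L_e = K·L = 0.7 × 7.53 = 5.271 m
P_cr = π²EI / L_e² = π² × 102×10⁹ × 3.645×10^-7 / 5.271² = 1.321×10^4 N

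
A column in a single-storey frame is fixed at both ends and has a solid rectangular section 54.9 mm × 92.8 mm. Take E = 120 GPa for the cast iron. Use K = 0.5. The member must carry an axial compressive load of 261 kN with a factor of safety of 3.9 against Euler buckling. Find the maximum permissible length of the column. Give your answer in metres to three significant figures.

L_max ≈ 2.44 m

Buckling occurs about the weak axis: I_min = h·b³/12 with b = 54.9 mm (the shorter side).
I_min = 92.8×54.9³/12 = 1.280×10^6 mm⁴
I = 1.280×10^-6 m⁴
Required critical load P_cr = n·P = 3.9 × 261 = 1018 kN = 1.018×10^6 N
From P_cr = π²EI/(K·L)²:  L = (1/K)·√(π²EI/P_cr) = (1/0.5)·√(π²×1.20×10^11×1.280×10^-6/1.018×10^6)
L = 2.44 m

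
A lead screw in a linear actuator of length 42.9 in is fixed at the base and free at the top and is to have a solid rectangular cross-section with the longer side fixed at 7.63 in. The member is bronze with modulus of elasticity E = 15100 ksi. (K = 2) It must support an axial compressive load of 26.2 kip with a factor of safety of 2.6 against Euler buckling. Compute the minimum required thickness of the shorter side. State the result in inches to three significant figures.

Required P_cr = n·P = 2.6 × 26.2 = 68.12 kip
L_e = K·L = 2 × 42.9 = 85.80 in
Required I = P_cr·L_e²/(π²E) = 6.812×10^4 × 85.80² / (π² × 1.51×10^7) = 3.365 in⁴
Rectangle, weak axis: I_min = h·b³/12 with h = 7.63 in fixed  ⇒  b = (12I/h)^(1/3) = 1.74 in

b ≈ 1.74 in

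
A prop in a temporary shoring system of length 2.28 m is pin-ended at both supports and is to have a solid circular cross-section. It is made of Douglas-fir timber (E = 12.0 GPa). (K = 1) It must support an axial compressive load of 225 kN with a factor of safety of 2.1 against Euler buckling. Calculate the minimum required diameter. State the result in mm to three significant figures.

Required P_cr = n·P = 2.1 × 225 = 472.5 kN
L_e = K·L = 1 × 2.28 = 2.280 m
Required I = P_cr·L_e²/(π²E) = 4.725×10^5 × 2.280² / (π² × 1.20×10^10) = 2.074×10^-5 m⁴
I_req = 2.074×10^7 mm⁴
Solid circle: I = πd⁴/64  ⇒  d = (64I/π)^(1/4) = (64×2.074×10^7/π)^(1/4) = 143 mm

d ≈ 143 mm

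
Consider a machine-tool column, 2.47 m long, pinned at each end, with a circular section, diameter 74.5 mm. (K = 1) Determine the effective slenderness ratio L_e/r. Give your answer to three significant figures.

λ ≈ 133

I = πd⁴/64 = π×74.5⁴/64 = 1.512×10^6 mm⁴
A = 4.359×10^3 mm²;  r_min = √(I/A) = √(1.512×10^6/4.359×10^3) = 18.62 mm
L_e = K·L = 1 × 2.47 m = 2.470 m = 2470.0 mm
λ = L_e / r_min = 2470.0 / 18.62 = 133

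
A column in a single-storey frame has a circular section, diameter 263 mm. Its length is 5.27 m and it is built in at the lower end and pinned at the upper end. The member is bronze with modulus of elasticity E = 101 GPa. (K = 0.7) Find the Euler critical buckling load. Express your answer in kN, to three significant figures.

P_cr ≈ 17200 kN

I = πd⁴/64 = π×263⁴/64 = 2.349×10^8 mm⁴
I = 2.349×10^8 mm⁴ = 2.349×10^-4 m⁴
Effective length L_e = K·L = 0.7 × 5.27 = 3.689 m
P_cr = π²EI / L_e² = π² × 101×10⁹ × 2.349×10^-4 / 3.689² = 1.720×10^7 N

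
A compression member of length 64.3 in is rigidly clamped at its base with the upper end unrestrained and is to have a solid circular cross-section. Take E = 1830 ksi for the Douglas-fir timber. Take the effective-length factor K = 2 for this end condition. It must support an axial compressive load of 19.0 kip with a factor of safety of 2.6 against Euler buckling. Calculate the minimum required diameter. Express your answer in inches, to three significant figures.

Required P_cr = n·P = 2.6 × 19.0 = 49.40 kip
L_e = K·L = 2 × 64.3 = 128.6 in
Required I = P_cr·L_e²/(π²E) = 4.940×10^4 × 128.6² / (π² × 1.83×10^6) = 45.23 in⁴
Solid circle: I = πd⁴/64  ⇒  d = (64I/π)^(1/4) = (64×45.23/π)^(1/4) = 5.51 in

d ≈ 5.51 in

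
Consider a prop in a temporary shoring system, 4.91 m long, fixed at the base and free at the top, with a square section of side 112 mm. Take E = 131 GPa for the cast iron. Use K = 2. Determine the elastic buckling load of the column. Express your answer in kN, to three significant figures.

I = a⁴/12 = 112⁴/12 = 1.311×10^7 mm⁴
I = 1.311×10^7 mm⁴ = 1.311×10^-5 m⁴
Effective length L_e = K·L = 2 × 4.91 = 9.820 m
P_cr = π²EI / L_e² = π² × 131×10⁹ × 1.311×10^-5 / 9.820² = 1.758×10^5 N

P_cr ≈ 176 kN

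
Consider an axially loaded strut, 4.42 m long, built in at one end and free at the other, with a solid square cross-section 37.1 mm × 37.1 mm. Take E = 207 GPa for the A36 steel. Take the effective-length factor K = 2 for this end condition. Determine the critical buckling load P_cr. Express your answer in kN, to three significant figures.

I = a⁴/12 = 37.1⁴/12 = 1.579×10^5 mm⁴
I = 1.579×10^5 mm⁴ = 1.579×10^-7 m⁴
Effective length L_e = K·L = 2 × 4.42 = 8.840 m
P_cr = π²EI / L_e² = π² × 207×10⁹ × 1.579×10^-7 / 8.840² = 4.127×10^3 N

P_cr ≈ 4.13 kN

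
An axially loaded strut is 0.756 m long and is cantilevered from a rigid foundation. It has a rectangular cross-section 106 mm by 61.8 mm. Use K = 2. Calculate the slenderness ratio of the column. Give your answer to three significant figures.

λ ≈ 84.8

For a rectangle r_min = b/√12 = 61.8/√12 = 17.84 mm
L_e = K·L = 2 × 0.756 m = 1.512 m = 1512.0 mm
λ = L_e / r_min = 1512.0 / 17.84 = 84.8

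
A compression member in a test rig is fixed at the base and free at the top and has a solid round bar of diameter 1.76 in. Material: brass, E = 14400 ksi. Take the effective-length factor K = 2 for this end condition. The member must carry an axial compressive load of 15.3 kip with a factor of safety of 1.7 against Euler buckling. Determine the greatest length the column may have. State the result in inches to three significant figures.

L_max ≈ 25.4 in

I = πd⁴/64 = π×1.76⁴/64 = 0.4710 in⁴
Required critical load P_cr = n·P = 1.7 × 15.3 = 26.01 kip = 2.601×10^4 lb
From P_cr = π²EI/(K·L)²:  L = (1/K)·√(π²EI/P_cr) = (1/2)·√(π²×1.44×10^7×0.4710/2.601×10^4)
L = 25.4 in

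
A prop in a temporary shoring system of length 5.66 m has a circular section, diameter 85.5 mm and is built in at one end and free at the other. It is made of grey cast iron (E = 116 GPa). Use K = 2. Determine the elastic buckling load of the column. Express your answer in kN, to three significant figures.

I = πd⁴/64 = π×85.5⁴/64 = 2.623×10^6 mm⁴
I = 2.623×10^6 mm⁴ = 2.623×10^-6 m⁴
Effective length L_e = K·L = 2 × 5.66 = 11.32 m
P_cr = π²EI / L_e² = π² × 116×10⁹ × 2.623×10^-6 / 11.32² = 2.344×10^4 N

P_cr ≈ 23.4 kN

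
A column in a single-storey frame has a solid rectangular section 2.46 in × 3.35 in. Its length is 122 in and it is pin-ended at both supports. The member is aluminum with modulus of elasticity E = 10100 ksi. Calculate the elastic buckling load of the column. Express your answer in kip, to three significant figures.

Buckling occurs about the weak axis: I_min = h·b³/12 with b = 2.46 in (the shorter side).
I_min = 3.35×2.46³/12 = 4.156 in⁴
Effective length L_e = K·L = 1 × 122 = 122.0 in
P_cr = π²EI / L_e² = π² × 10100×10³ × 4.156 / 122.0² = 2.783×10^4 lb

P_cr ≈ 27.8 kip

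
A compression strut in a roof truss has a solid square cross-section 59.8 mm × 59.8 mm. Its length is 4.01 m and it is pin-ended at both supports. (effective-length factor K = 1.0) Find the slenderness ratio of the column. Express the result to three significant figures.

I = a⁴/12 = 59.8⁴/12 = 1.066×10^6 mm⁴
A = 3.576×10^3 mm²;  r_min = √(I/A) = √(1.066×10^6/3.576×10^3) = 17.26 mm
L_e = K·L = 1 × 4.01 m = 4.010 m = 4010.0 mm
λ = L_e / r_min = 4010.0 / 17.26 = 232

λ ≈ 232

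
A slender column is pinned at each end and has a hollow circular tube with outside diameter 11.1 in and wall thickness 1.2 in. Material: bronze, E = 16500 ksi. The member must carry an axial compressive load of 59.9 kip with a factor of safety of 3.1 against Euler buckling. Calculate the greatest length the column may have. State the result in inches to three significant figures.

L_max ≈ 638 in

Inner diameter d_i = 11.1 − 2×1.2 = 8.700 in
I = π(d_o⁴ − d_i⁴)/64 = π(11.1⁴ − 8.700⁴)/64 = 464.0 in⁴
Required critical load P_cr = n·P = 3.1 × 59.9 = 185.7 kip = 1.857×10^5 lb
From P_cr = π²EI/(K·L)²:  L = (1/K)·√(π²EI/P_cr) = (1/1)·√(π²×1.65×10^7×464.0/1.857×10^5)
L = 638 in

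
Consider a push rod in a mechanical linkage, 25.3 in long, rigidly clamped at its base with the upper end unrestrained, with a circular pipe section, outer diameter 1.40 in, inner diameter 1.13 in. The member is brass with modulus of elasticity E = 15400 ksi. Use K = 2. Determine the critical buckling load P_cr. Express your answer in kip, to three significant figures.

P_cr ≈ 6.44 kip

d_o = 1.40 in, d_i = 1.13 in
I = π(d_o⁴ − d_i⁴)/64 = π(1.40⁴ − 1.130⁴)/64 = 0.1085 in⁴
Effective length L_e = K·L = 2 × 25.3 = 50.60 in
P_cr = π²EI / L_e² = π² × 15400×10³ × 0.1085 / 50.60² = 6.443×10^3 lb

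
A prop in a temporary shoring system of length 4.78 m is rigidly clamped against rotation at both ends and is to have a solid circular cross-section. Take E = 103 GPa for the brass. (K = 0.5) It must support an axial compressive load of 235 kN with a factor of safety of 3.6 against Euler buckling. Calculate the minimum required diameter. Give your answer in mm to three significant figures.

d ≈ 99.2 mm

Required P_cr = n·P = 3.6 × 235 = 846.0 kN
L_e = K·L = 0.5 × 4.78 = 2.390 m
Required I = P_cr·L_e²/(π²E) = 8.460×10^5 × 2.390² / (π² × 1.03×10^11) = 4.754×10^-6 m⁴
I_req = 4.754×10^6 mm⁴
Solid circle: I = πd⁴/64  ⇒  d = (64I/π)^(1/4) = (64×4.754×10^6/π)^(1/4) = 99.2 mm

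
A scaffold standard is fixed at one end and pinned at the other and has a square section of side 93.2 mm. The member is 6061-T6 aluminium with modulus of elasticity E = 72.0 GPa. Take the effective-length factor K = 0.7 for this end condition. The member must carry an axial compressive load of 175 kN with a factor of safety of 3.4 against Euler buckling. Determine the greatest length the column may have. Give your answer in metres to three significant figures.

I = a⁴/12 = 93.2⁴/12 = 6.288×10^6 mm⁴
I = 6.288×10^-6 m⁴
Required critical load P_cr = n·P = 3.4 × 175 = 595.0 kN = 5.950×10^5 N
From P_cr = π²EI/(K·L)²:  L = (1/K)·√(π²EI/P_cr) = (1/0.7)·√(π²×7.20×10^10×6.288×10^-6/5.950×10^5)
L = 3.91 m

L_max ≈ 3.91 m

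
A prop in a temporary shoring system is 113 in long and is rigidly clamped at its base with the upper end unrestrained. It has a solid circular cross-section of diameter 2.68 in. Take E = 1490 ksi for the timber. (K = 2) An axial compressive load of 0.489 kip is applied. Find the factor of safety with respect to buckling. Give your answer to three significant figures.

n ≈ 1.49

I = πd⁴/64 = π×2.68⁴/64 = 2.532 in⁴
Effective length L_e = K·L = 2 × 113 = 226.0 in
P_cr = π²EI / L_e² = π² × 1490×10³ × 2.532 / 226.0² = 729.1 lb
Factor of safety n = P_cr / P = 0.72909 / 0.489 = 1.49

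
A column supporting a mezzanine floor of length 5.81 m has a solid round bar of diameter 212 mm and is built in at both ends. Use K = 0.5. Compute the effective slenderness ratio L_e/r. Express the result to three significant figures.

λ ≈ 54.8

For a solid circle r = d/4 = 212/4 = 53.00 mm
L_e = K·L = 0.5 × 5.81 m = 2.905 m = 2905.0 mm
λ = L_e / r_min = 2905.0 / 53.00 = 54.8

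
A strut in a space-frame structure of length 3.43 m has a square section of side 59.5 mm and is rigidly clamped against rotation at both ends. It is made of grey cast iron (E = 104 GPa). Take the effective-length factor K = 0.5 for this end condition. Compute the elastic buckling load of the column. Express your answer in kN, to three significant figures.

I = a⁴/12 = 59.5⁴/12 = 1.044×10^6 mm⁴
I = 1.044×10^6 mm⁴ = 1.044×10^-6 m⁴
Effective length L_e = K·L = 0.5 × 3.43 = 1.715 m
P_cr = π²EI / L_e² = π² × 104×10⁹ × 1.044×10^-6 / 1.715² = 3.645×10^5 N

P_cr ≈ 364 kN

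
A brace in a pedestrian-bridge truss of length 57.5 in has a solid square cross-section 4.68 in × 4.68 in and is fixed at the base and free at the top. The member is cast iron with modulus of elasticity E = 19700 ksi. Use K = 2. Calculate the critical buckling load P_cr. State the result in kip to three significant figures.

P_cr ≈ 588 kip

I = a⁴/12 = 4.68⁴/12 = 39.98 in⁴
Effective length L_e = K·L = 2 × 57.5 = 115.0 in
P_cr = π²EI / L_e² = π² × 19700×10³ × 39.98 / 115.0² = 5.877×10^5 lb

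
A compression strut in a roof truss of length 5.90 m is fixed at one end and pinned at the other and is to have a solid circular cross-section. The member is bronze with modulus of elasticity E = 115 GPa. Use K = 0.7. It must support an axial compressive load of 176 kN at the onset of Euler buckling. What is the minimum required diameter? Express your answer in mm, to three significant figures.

L_e = K·L = 0.7 × 5.90 = 4.130 m
Required I = P_cr·L_e²/(π²E) = 1.760×10^5 × 4.130² / (π² × 1.15×10^11) = 2.645×10^-6 m⁴
I_req = 2.645×10^6 mm⁴
Solid circle: I = πd⁴/64  ⇒  d = (64I/π)^(1/4) = (64×2.645×10^6/π)^(1/4) = 85.7 mm

d ≈ 85.7 mm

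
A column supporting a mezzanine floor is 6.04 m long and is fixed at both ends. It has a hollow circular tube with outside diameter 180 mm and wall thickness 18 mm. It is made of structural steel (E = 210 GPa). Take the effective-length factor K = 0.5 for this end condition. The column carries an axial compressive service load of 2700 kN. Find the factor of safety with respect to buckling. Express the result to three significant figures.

Inner diameter d_i = 180 − 2×18 = 144.0 mm
I = π(d_o⁴ − d_i⁴)/64 = π(180⁴ − 144.0⁴)/64 = 3.042×10^7 mm⁴
I = 3.042×10^7 mm⁴ = 3.042×10^-5 m⁴
Effective length L_e = K·L = 0.5 × 6.04 = 3.020 m
P_cr = π²EI / L_e² = π² × 210×10⁹ × 3.042×10^-5 / 3.020² = 6.914×10^6 N
Factor of safety n = P_cr / P = 6913.7 / 2700 = 2.56

n ≈ 2.56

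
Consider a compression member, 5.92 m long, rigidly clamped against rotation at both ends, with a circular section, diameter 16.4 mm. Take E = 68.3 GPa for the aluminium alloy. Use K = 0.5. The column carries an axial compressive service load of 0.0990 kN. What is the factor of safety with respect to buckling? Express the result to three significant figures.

I = πd⁴/64 = π×16.4⁴/64 = 3.551×10^3 mm⁴
I = 3.551×10^3 mm⁴ = 3.551×10^-9 m⁴
Effective length L_e = K·L = 0.5 × 5.92 = 2.960 m
P_cr = π²EI / L_e² = π² × 68.3×10⁹ × 3.551×10^-9 / 2.960² = 273.2 N
Factor of safety n = P_cr / P = 0.27320 / 0.0990 = 2.76

n ≈ 2.76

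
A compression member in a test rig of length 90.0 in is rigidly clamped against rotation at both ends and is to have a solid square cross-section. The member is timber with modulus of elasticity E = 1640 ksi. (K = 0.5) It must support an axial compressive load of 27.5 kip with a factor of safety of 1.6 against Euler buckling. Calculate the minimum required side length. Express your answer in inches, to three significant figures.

Required P_cr = n·P = 1.6 × 27.5 = 44.00 kip
L_e = K·L = 0.5 × 90.0 = 45.00 in
Required I = P_cr·L_e²/(π²E) = 4.400×10^4 × 45.00² / (π² × 1.64×10^6) = 5.505 in⁴
Solid square: I = a⁴/12  ⇒  a = (12I)^(1/4) = (12×5.505)^(1/4) = 2.85 in

a ≈ 2.85 in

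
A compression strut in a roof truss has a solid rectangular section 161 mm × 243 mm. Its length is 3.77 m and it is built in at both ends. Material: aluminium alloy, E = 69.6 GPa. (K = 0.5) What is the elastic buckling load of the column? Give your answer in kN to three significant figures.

P_cr ≈ 16300 kN

Buckling occurs about the weak axis: I_min = h·b³/12 with b = 161 mm (the shorter side).
I_min = 243×161³/12 = 8.451×10^7 mm⁴
I = 8.451×10^7 mm⁴ = 8.451×10^-5 m⁴
Effective length L_e = K·L = 0.5 × 3.77 = 1.885 m
P_cr = π²EI / L_e² = π² × 69.6×10⁹ × 8.451×10^-5 / 1.885² = 1.634×10^7 N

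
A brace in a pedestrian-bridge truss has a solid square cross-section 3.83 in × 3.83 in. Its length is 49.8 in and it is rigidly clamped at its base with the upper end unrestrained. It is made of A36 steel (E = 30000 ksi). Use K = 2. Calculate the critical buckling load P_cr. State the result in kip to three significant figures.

P_cr ≈ 535 kip

I = a⁴/12 = 3.83⁴/12 = 17.93 in⁴
Effective length L_e = K·L = 2 × 49.8 = 99.60 in
P_cr = π²EI / L_e² = π² × 30000×10³ × 17.93 / 99.60² = 5.352×10^5 lb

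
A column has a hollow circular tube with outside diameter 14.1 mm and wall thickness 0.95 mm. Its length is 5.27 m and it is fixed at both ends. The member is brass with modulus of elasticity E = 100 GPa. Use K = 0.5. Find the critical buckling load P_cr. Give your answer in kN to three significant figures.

Inner diameter d_i = 14.1 − 2×0.95 = 12.20 mm
I = π(d_o⁴ − d_i⁴)/64 = π(14.1⁴ − 12.20⁴)/64 = 852.7 mm⁴
I = 852.7 mm⁴ = 8.527×10^-10 m⁴
Effective length L_e = K·L = 0.5 × 5.27 = 2.635 m
P_cr = π²EI / L_e² = π² × 100×10⁹ × 8.527×10^-10 / 2.635² = 121.2 N

P_cr ≈ 0.121 kN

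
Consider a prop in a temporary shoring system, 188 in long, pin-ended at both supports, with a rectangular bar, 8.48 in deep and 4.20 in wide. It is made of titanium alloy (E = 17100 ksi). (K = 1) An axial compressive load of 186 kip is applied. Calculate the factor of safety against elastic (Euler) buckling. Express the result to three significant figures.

n ≈ 1.34

Buckling occurs about the weak axis: I_min = h·b³/12 with b = 4.20 in (the shorter side).
I_min = 8.48×4.20³/12 = 52.36 in⁴
Effective length L_e = K·L = 1 × 188 = 188.0 in
P_cr = π²EI / L_e² = π² × 17100×10³ × 52.36 / 188.0² = 2.500×10^5 lb
Factor of safety n = P_cr / P = 250.00 / 186 = 1.34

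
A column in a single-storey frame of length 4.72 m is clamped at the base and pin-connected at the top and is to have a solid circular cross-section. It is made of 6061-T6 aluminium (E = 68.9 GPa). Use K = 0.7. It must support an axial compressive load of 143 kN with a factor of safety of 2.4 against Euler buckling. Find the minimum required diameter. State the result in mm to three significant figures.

Required P_cr = n·P = 2.4 × 143 = 343.2 kN
L_e = K·L = 0.7 × 4.72 = 3.304 m
Required I = P_cr·L_e²/(π²E) = 3.432×10^5 × 3.304² / (π² × 6.89×10^10) = 5.509×10^-6 m⁴
I_req = 5.509×10^6 mm⁴
Solid circle: I = πd⁴/64  ⇒  d = (64I/π)^(1/4) = (64×5.509×10^6/π)^(1/4) = 103 mm

d ≈ 103 mm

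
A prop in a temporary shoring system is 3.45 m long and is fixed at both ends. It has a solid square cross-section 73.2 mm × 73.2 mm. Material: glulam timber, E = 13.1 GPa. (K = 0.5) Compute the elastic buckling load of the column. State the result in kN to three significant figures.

I = a⁴/12 = 73.2⁴/12 = 2.393×10^6 mm⁴
I = 2.393×10^6 mm⁴ = 2.393×10^-6 m⁴
Effective length L_e = K·L = 0.5 × 3.45 = 1.725 m
P_cr = π²EI / L_e² = π² × 13.1×10⁹ × 2.393×10^-6 / 1.725² = 1.040×10^5 N

P_cr ≈ 104 kN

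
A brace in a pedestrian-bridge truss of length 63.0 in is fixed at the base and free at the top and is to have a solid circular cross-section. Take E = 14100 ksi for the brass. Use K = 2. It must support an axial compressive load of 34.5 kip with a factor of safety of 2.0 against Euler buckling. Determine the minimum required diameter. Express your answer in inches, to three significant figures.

Required P_cr = n·P = 2.0 × 34.5 = 69.00 kip
L_e = K·L = 2 × 63.0 = 126.0 in
Required I = P_cr·L_e²/(π²E) = 6.900×10^4 × 126.0² / (π² × 1.41×10^7) = 7.872 in⁴
Solid circle: I = πd⁴/64  ⇒  d = (64I/π)^(1/4) = (64×7.872/π)^(1/4) = 3.56 in

d ≈ 3.56 in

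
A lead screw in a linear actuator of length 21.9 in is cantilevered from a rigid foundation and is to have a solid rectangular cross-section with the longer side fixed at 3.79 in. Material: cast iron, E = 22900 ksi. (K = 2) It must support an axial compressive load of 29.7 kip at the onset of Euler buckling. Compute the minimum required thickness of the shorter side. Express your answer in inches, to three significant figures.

L_e = K·L = 2 × 21.9 = 43.80 in
Required I = P_cr·L_e²/(π²E) = 2.970×10^4 × 43.80² / (π² × 2.29×10^7) = 0.2521 in⁴
Rectangle, weak axis: I_min = h·b³/12 with h = 3.79 in fixed  ⇒  b = (12I/h)^(1/3) = 0.928 in

b ≈ 0.928 in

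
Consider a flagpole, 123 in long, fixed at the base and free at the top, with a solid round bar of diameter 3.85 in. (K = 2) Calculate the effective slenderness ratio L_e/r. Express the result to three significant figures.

λ ≈ 256

For a solid circle r = d/4 = 3.85/4 = 0.9625 in
L_e = K·L = 2 × 123 = 246.0 in
λ = L_e / r_min = 246.00 / 0.9625 = 256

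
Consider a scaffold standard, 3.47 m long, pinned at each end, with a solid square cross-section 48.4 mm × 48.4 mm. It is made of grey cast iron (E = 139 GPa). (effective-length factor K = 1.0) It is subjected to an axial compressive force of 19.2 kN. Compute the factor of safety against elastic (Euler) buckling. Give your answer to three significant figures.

n ≈ 2.71

I = a⁴/12 = 48.4⁴/12 = 4.573×10^5 mm⁴
I = 4.573×10^5 mm⁴ = 4.573×10^-7 m⁴
Effective length L_e = K·L = 1 × 3.47 = 3.470 m
P_cr = π²EI / L_e² = π² × 139×10⁹ × 4.573×10^-7 / 3.470² = 5.210×10^4 N
Factor of safety n = P_cr / P = 52.102 / 19.2 = 2.71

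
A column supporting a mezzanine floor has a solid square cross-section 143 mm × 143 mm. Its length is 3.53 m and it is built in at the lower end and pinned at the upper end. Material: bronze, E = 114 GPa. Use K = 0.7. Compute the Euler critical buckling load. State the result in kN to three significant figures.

I = a⁴/12 = 143⁴/12 = 3.485×10^7 mm⁴
I = 3.485×10^7 mm⁴ = 3.485×10^-5 m⁴
Effective length L_e = K·L = 0.7 × 3.53 = 2.471 m
P_cr = π²EI / L_e² = π² × 114×10⁹ × 3.485×10^-5 / 2.471² = 6.421×10^6 N

P_cr ≈ 6420 kN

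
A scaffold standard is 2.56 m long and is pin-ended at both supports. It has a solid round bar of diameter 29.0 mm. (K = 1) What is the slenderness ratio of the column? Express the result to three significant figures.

For a solid circle r = d/4 = 29.0/4 = 7.250 mm
L_e = K·L = 1 × 2.56 m = 2.560 m = 2560.0 mm
λ = L_e / r_min = 2560.0 / 7.250 = 353

λ ≈ 353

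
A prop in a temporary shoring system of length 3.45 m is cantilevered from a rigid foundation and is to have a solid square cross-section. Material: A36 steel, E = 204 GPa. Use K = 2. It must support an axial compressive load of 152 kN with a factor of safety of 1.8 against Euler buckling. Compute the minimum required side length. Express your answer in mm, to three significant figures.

a ≈ 93.9 mm

Required P_cr = n·P = 1.8 × 152 = 273.6 kN
L_e = K·L = 2 × 3.45 = 6.900 m
Required I = P_cr·L_e²/(π²E) = 2.736×10^5 × 6.900² / (π² × 2.04×10^11) = 6.470×10^-6 m⁴
I_req = 6.470×10^6 mm⁴
Solid square: I = a⁴/12  ⇒  a = (12I)^(1/4) = (12×6.470×10^6)^(1/4) = 93.9 mm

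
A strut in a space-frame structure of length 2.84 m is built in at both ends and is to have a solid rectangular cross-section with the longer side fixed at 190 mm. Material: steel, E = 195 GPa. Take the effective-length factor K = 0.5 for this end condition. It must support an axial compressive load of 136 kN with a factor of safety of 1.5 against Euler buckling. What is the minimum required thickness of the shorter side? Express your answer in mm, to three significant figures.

b ≈ 23.8 mm

Required P_cr = n·P = 1.5 × 136 = 204.0 kN
L_e = K·L = 0.5 × 2.84 = 1.420 m
Required I = P_cr·L_e²/(π²E) = 2.040×10^5 × 1.420² / (π² × 1.95×10^11) = 2.137×10^-7 m⁴
I_req = 2.137×10^5 mm⁴
Rectangle, weak axis: I_min = h·b³/12 with h = 190 mm fixed  ⇒  b = (12I/h)^(1/3) = 23.8 mm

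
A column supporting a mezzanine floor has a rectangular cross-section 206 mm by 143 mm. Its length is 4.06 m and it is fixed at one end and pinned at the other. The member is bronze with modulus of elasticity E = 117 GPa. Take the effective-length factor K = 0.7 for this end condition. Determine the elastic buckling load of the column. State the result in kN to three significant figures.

Buckling occurs about the weak axis: I_min = h·b³/12 with b = 143 mm (the shorter side).
I_min = 206×143³/12 = 5.020×10^7 mm⁴
I = 5.020×10^7 mm⁴ = 5.020×10^-5 m⁴
Effective length L_e = K·L = 0.7 × 4.06 = 2.842 m
P_cr = π²EI / L_e² = π² × 117×10⁹ × 5.020×10^-5 / 2.842² = 7.177×10^6 N

P_cr ≈ 7180 kN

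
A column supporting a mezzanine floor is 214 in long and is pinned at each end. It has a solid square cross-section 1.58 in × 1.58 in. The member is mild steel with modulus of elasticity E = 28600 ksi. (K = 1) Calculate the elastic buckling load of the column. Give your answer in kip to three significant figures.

P_cr ≈ 3.20 kip

I = a⁴/12 = 1.58⁴/12 = 0.5193 in⁴
Effective length L_e = K·L = 1 × 214 = 214.0 in
P_cr = π²EI / L_e² = π² × 28600×10³ × 0.5193 / 214.0² = 3.201×10^3 lb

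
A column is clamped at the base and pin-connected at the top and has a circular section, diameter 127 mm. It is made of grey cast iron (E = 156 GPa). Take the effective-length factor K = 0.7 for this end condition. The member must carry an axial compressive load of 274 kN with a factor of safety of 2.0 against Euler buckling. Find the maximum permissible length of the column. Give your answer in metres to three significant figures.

I = πd⁴/64 = π×127⁴/64 = 1.277×10^7 mm⁴
I = 1.277×10^-5 m⁴
Required critical load P_cr = n·P = 2.0 × 274 = 548.0 kN = 5.480×10^5 N
From P_cr = π²EI/(K·L)²:  L = (1/K)·√(π²EI/P_cr) = (1/0.7)·√(π²×1.56×10^11×1.277×10^-5/5.480×10^5)
L = 8.56 m

L_max ≈ 8.56 m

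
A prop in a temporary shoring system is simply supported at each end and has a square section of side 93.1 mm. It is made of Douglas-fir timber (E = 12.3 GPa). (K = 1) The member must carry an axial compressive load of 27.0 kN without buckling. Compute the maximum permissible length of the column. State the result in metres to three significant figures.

L_max ≈ 5.31 m

I = a⁴/12 = 93.1⁴/12 = 6.261×10^6 mm⁴
I = 6.261×10^-6 m⁴
At the buckling limit P_cr = P = 2.700×10^4 N
From P_cr = π²EI/(K·L)²:  L = (1/K)·√(π²EI/P_cr) = (1/1)·√(π²×1.23×10^10×6.261×10^-6/2.700×10^4)
L = 5.31 m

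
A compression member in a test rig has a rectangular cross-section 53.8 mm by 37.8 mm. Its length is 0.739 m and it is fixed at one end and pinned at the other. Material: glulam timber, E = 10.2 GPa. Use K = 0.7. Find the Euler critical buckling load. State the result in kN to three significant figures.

P_cr ≈ 91.1 kN

Buckling occurs about the weak axis: I_min = h·b³/12 with b = 37.8 mm (the shorter side).
I_min = 53.8×37.8³/12 = 2.421×10^5 mm⁴
I = 2.421×10^5 mm⁴ = 2.421×10^-7 m⁴
Effective length L_e = K·L = 0.7 × 0.739 = 0.5173 m
P_cr = π²EI / L_e² = π² × 10.2×10⁹ × 2.421×10^-7 / 0.5173² = 9.109×10^4 N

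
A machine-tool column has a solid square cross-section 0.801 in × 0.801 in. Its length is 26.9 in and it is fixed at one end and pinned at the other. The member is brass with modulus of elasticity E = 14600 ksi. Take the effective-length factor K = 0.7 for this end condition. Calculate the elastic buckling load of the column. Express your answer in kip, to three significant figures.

I = a⁴/12 = 0.801⁴/12 = 3.430×10^-2 in⁴
Effective length L_e = K·L = 0.7 × 26.9 = 18.83 in
P_cr = π²EI / L_e² = π² × 14600×10³ × 3.430×10^-2 / 18.83² = 1.394×10^4 lb

P_cr ≈ 13.9 kip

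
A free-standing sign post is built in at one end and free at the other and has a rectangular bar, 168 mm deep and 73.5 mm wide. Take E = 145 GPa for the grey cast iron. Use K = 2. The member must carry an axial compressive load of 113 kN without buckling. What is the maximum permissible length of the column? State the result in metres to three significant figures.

L_max ≈ 4.20 m

Buckling occurs about the weak axis: I_min = h·b³/12 with b = 73.5 mm (the shorter side).
I_min = 168×73.5³/12 = 5.559×10^6 mm⁴
I = 5.559×10^-6 m⁴
At the buckling limit P_cr = P = 1.130×10^5 N
From P_cr = π²EI/(K·L)²:  L = (1/K)·√(π²EI/P_cr) = (1/2)·√(π²×1.45×10^11×5.559×10^-6/1.130×10^5)
L = 4.20 m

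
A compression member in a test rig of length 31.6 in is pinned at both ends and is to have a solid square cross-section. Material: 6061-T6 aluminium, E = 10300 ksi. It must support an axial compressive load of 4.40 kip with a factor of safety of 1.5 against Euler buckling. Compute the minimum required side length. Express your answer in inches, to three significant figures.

Required P_cr = n·P = 1.5 × 4.40 = 6.600 kip
L_e = K·L = 1 × 31.6 = 31.60 in
Required I = P_cr·L_e²/(π²E) = 6.600×10^3 × 31.60² / (π² × 1.03×10^7) = 6.483×10^-2 in⁴
Solid square: I = a⁴/12  ⇒  a = (12I)^(1/4) = (12×6.483×10^-2)^(1/4) = 0.939 in

a ≈ 0.939 in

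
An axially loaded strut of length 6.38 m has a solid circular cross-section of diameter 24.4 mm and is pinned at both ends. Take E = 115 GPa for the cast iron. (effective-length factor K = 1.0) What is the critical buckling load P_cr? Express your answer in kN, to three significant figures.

I = πd⁴/64 = π×24.4⁴/64 = 1.740×10^4 mm⁴
I = 1.740×10^4 mm⁴ = 1.740×10^-8 m⁴
Effective length L_e = K·L = 1 × 6.38 = 6.380 m
P_cr = π²EI / L_e² = π² × 115×10⁹ × 1.740×10^-8 / 6.380² = 485.2 N

P_cr ≈ 0.485 kN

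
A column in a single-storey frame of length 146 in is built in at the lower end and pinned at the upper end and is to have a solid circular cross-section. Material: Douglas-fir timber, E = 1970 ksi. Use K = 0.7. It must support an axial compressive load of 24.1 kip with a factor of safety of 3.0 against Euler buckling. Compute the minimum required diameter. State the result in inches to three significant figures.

Required P_cr = n·P = 3.0 × 24.1 = 72.30 kip
L_e = K·L = 0.7 × 146 = 102.2 in
Required I = P_cr·L_e²/(π²E) = 7.230×10^4 × 102.2² / (π² × 1.97×10^6) = 38.84 in⁴
Solid circle: I = πd⁴/64  ⇒  d = (64I/π)^(1/4) = (64×38.84/π)^(1/4) = 5.30 in

d ≈ 5.30 in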